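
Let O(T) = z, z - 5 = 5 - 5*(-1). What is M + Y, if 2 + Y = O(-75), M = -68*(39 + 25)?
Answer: -4339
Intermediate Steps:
z = 15 (z = 5 + (5 - 5*(-1)) = 5 + (5 + 5) = 5 + 10 = 15)
O(T) = 15
M = -4352 (M = -68*64 = -4352)
Y = 13 (Y = -2 + 15 = 13)
M + Y = -4352 + 13 = -4339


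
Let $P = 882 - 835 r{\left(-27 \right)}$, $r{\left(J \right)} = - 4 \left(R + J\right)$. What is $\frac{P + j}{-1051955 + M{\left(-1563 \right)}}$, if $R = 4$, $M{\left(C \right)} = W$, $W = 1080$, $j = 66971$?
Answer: $\frac{1281}{150125} \approx 0.0085329$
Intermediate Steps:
$M{\left(C \right)} = 1080$
$r{\left(J \right)} = -16 - 4 J$ ($r{\left(J \right)} = - 4 \left(4 + J\right) = -16 - 4 J$)
$P = -75938$ ($P = 882 - 835 \left(-16 - -108\right) = 882 - 835 \left(-16 + 108\right) = 882 - 76820 = -75938$)
$\frac{P + j}{-1051955 + M{\left(-1563 \right)}} = \frac{-75938 + 66971}{-1051955 + 1080} = - \frac{8967}{-1050875} = \left(-8967\right) \left(- \frac{1}{1050875}\right) = \frac{1281}{150125}$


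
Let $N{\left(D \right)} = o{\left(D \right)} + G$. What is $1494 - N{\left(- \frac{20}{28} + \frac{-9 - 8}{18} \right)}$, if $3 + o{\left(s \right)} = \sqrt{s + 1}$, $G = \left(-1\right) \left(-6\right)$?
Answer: $1491 - \frac{i \sqrt{1162}}{42} \approx 1491.0 - 0.81162 i$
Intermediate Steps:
$G = 6$
$o{\left(s \right)} = -3 + \sqrt{1 + s}$ ($o{\left(s \right)} = -3 + \sqrt{s + 1} = -3 + \sqrt{1 + s}$)
$N{\left(D \right)} = 3 + \sqrt{1 + D}$ ($N{\left(D \right)} = \left(-3 + \sqrt{1 + D}\right) + 6 = 3 + \sqrt{1 + D}$)
$1494 - N{\left(- \frac{20}{28} + \frac{-9 - 8}{18} \right)} = 1494 - \left(3 + \sqrt{1 + \left(- \frac{20}{28} + \frac{-9 - 8}{18}\right)}\right) = 1494 - \left(3 + \sqrt{1 - \frac{209}{126}}\right) = 1494 - \left(3 + \sqrt{- \frac{83}{126}}\right) = 1494 - \left(3 + \frac{i \sqrt{1162}}{42}\right) = 1491 - \frac{i \sqrt{1162}}{42}$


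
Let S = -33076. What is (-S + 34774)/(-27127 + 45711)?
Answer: 1475/404 ≈ 3.6510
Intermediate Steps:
(-S + 34774)/(-27127 + 45711) = (-1*(-33076) + 34774)/(-27127 + 45711) = (33076 + 34774)/18584 = 67850*(1/18584) = 1475/404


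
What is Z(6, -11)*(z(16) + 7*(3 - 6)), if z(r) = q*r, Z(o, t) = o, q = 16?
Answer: 1410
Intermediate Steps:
z(r) = 16*r
Z(6, -11)*(z(16) + 7*(3 - 6)) = 6*(16*16 + 7*(3 - 6)) = 6*(256 + 7*(-3)) = 6*(256 - 21) = 6*235 = 1410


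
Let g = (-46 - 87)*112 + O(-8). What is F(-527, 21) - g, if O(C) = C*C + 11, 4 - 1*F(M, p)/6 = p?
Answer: 14719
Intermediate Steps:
F(M, p) = 24 - 6*p
O(C) = 11 + C**2 (O(C) = C**2 + 11 = 11 + C**2)
g = -14821 (g = (-46 - 87)*112 + (11 + (-8)**2) = -133*112 + (11 + 64) = -14896 + 75 = -14821)
F(-527, 21) - g = (24 - 6*21) - 1*(-14821) = (24 - 126) + 14821 = -102 + 14821 = 14719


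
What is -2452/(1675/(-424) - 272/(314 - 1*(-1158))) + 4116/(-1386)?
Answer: 785140786/1330791 ≈ 589.98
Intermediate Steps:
-2452/(1675/(-424) - 272/(314 - 1*(-1158))) + 4116/(-1386) = -2452/(1675*(-1/424) - 272/(314 + 1158)) + 4116*(-1/1386) = -2452/(-1675/424 - 272/1472) - 98/33 = -2452/(-1675/424 - 272*1/1472) - 98/33 = -2452/(-1675/424 - 17/92) - 98/33 = -2452/(-40327/9752) - 98/33 = -2452*(-9752/40327) - 98/33 = 23911904/40327 - 98/33 = 785140786/1330791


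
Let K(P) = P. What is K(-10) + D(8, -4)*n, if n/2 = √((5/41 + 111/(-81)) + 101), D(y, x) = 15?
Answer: -10 + 50*√543291/123 ≈ 289.63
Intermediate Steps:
n = 10*√543291/369 (n = 2*√((5/41 + 111/(-81)) + 101) = 2*√((5*(1/41) + 111*(-1/81)) + 101) = 2*√((5/41 - 37/27) + 101) = 2*√(-1382/1107 + 101) = 2*√(110425/1107) = 2*(5*√543291/369) = 10*√543291/369 ≈ 19.975)
K(-10) + D(8, -4)*n = -10 + 15*(10*√543291/369) = -10 + 50*√543291/123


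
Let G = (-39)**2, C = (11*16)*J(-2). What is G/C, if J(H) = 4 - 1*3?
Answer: 1521/176 ≈ 8.6420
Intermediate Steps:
J(H) = 1 (J(H) = 4 - 3 = 1)
C = 176 (C = (11*16)*1 = 176*1 = 176)
G = 1521
G/C = 1521/176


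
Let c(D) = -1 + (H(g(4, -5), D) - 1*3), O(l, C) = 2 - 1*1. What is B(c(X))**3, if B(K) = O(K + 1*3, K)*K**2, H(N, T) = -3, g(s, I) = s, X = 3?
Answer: 117649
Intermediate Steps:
O(l, C) = 1 (O(l, C) = 2 - 1 = 1)
c(D) = -7 (c(D) = -1 + (-3 - 1*3) = -1 + (-3 - 3) = -1 - 6 = -7)
B(K) = K**2 (B(K) = 1*K**2 = K**2)
B(c(X))**3 = ((-7)**2)**3 = 49**3 = 117649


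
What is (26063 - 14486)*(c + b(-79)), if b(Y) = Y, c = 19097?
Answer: 220171386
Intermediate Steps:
(26063 - 14486)*(c + b(-79)) = (26063 - 14486)*(19097 - 79) = 11577*19018 = 220171386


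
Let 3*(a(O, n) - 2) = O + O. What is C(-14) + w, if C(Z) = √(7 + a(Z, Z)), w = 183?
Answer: 183 + I*√3/3 ≈ 183.0 + 0.57735*I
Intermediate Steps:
a(O, n) = 2 + 2*O/3 (a(O, n) = 2 + (O + O)/3 = 2 + (2*O)/3 = 2 + 2*O/3)
C(Z) = √(9 + 2*Z/3) (C(Z) = √(7 + (2 + 2*Z/3)) = √(9 + 2*Z/3))
C(-14) + w = √(81 + 6*(-14))/3 + 183 = √(81 - 84)/3 + 183 = √(-3)/3 + 183 = (I*√3)/3 + 183 = I*√3/3 + 183 = 183 + I*√3/3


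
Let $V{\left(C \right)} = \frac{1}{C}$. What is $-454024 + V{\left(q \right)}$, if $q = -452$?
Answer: $- \frac{205218849}{452} \approx -4.5402 \cdot 10^{5}$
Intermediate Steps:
$-454024 + V{\left(q \right)} = -454024 + \frac{1}{-452} = -454024 - \frac{1}{452} = - \frac{205218849}{452}$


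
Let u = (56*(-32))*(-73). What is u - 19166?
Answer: 111650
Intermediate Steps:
u = 130816 (u = -1792*(-73) = 130816)
u - 19166 = 130816 - 19166 = 111650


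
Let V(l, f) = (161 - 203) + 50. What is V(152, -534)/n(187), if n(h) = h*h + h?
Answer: 2/8789 ≈ 0.00022756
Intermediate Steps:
n(h) = h + h² (n(h) = h² + h = h + h²)
V(l, f) = 8 (V(l, f) = -42 + 50 = 8)
V(152, -534)/n(187) = 8/((187*(1 + 187))) = 8/((187*188)) = 8/35156 = 8*(1/35156) = 2/8789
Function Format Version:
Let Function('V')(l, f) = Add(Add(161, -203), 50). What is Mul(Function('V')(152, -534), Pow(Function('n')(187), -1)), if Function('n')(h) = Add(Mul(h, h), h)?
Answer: Rational(2, 8789) ≈ 0.00022756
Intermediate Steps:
Function('n')(h) = Add(h, Pow(h, 2)) (Function('n')(h) = Add(Pow(h, 2), h) = Add(h, Pow(h, 2)))
Function('V')(l, f) = 8 (Function('V')(l, f) = Add(-42, 50) = 8)
Mul(Function('V')(152, -534), Pow(Function('n')(187), -1)) = Mul(8, Pow(Mul(187, Add(1, 187)), -1)) = Mul(8, Pow(Mul(187, 188), -1)) = Mul(8, Pow(35156, -1)) = Mul(8, Rational(1, 35156)) = Rational(2, 8789)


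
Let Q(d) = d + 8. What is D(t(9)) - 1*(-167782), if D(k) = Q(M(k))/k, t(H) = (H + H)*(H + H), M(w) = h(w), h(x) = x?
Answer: 13590425/81 ≈ 1.6778e+5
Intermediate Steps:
M(w) = w
Q(d) = 8 + d
t(H) = 4*H**2 (t(H) = (2*H)*(2*H) = 4*H**2)
D(k) = (8 + k)/k
D(t(9)) - 1*(-167782) = (8 + 4*9**2)/((4*9**2)) - 1*(-167782) = (8 + 4*81)/((4*81)) + 167782 = (8 + 324)/324 + 167782 = (1/324)*332 + 167782 = 83/81 + 167782 = 13590425/81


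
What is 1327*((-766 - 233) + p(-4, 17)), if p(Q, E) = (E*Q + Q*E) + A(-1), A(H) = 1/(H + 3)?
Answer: -3010963/2 ≈ -1.5055e+6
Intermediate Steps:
A(H) = 1/(3 + H)
p(Q, E) = 1/2 + 2*E*Q (p(Q, E) = (E*Q + Q*E) + 1/(3 - 1) = (E*Q + E*Q) + 1/2 = 2*E*Q + 1/2 = 1/2 + 2*E*Q)
1327*((-766 - 233) + p(-4, 17)) = 1327*((-766 - 233) + (1/2 + 2*17*(-4))) = 1327*(-999 + (1/2 - 136)) = 1327*(-999 - 271/2) = 1327*(-2269/2) = -3010963/2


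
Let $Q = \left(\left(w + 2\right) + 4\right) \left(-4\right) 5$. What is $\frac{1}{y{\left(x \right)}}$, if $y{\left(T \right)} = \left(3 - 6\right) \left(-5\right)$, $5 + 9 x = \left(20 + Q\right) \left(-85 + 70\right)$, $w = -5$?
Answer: $\frac{1}{15} \approx 0.066667$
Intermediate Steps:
$Q = -20$ ($Q = \left(\left(-5 + 2\right) + 4\right) \left(-4\right) 5 = \left(-3 + 4\right) \left(-4\right) 5 = 1 \left(-4\right) 5 = \left(-4\right) 5 = -20$)
$x = - \frac{5}{9}$ ($x = - \frac{5}{9} + \frac{\left(20 - 20\right) \left(-85 + 70\right)}{9} = - \frac{5}{9} + \frac{0 \left(-15\right)}{9} = - \frac{5}{9} + \frac{1}{9} \cdot 0 = - \frac{5}{9} + 0 = - \frac{5}{9} \approx -0.55556$)
$y{\left(T \right)} = 15$ ($y{\left(T \right)} = \left(-3\right) \left(-5\right) = 15$)
$\frac{1}{y{\left(x \right)}} = \frac{1}{15}$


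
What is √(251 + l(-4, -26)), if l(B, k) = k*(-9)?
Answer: √485 ≈ 22.023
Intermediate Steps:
l(B, k) = -9*k
√(251 + l(-4, -26)) = √(251 - 9*(-26)) = √(251 + 234) = √485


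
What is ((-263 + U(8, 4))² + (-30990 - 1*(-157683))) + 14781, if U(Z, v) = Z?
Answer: 206499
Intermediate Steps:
((-263 + U(8, 4))² + (-30990 - 1*(-157683))) + 14781 = ((-263 + 8)² + (-30990 - 1*(-157683))) + 14781 = ((-255)² + (-30990 + 157683)) + 14781 = (65025 + 126693) + 14781 = 191718 + 14781 = 206499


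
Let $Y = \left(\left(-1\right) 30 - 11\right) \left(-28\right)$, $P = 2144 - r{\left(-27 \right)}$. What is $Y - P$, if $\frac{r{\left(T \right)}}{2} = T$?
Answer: $-1050$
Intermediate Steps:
$r{\left(T \right)} = 2 T$
$P = 2198$ ($P = 2144 - 2 \left(-27\right) = 2144 - -54 = 2144 + 54 = 2198$)
$Y = 1148$ ($Y = \left(-30 - 11\right) \left(-28\right) = \left(-41\right) \left(-28\right) = 1148$)
$Y - P = 1148 - 2198 = -1050$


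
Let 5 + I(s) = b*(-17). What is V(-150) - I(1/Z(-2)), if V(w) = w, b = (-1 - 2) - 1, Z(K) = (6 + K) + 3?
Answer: -213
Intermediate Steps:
Z(K) = 9 + K
b = -4 (b = -3 - 1 = -4)
I(s) = 63 (I(s) = -5 - 4*(-17) = -5 + 68 = 63)
V(-150) - I(1/Z(-2)) = -150 - 1*63 = -150 - 63 = -213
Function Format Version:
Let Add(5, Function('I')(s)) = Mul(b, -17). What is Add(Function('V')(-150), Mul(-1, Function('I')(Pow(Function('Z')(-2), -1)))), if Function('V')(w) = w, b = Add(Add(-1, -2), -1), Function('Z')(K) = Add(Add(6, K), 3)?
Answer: -213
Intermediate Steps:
Function('Z')(K) = Add(9, K)
b = -4 (b = Add(-3, -1) = -4)
Function('I')(s) = 63 (Function('I')(s) = Add(-5, Mul(-4, -17)) = Add(-5, 68) = 63)
Add(Function('V')(-150), Mul(-1, Function('I')(Pow(Function('Z')(-2), -1)))) = Add(-150, Mul(-1, 63)) = Add(-150, -63) = -213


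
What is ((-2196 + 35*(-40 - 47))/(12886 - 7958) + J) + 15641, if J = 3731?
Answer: 95459975/4928 ≈ 19371.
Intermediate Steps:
((-2196 + 35*(-40 - 47))/(12886 - 7958) + J) + 15641 = ((-2196 + 35*(-40 - 47))/(12886 - 7958) + 3731) + 15641 = ((-2196 + 35*(-87))/4928 + 3731) + 15641 = ((-2196 - 3045)*(1/4928) + 3731) + 15641 = (-5241*1/4928 + 3731) + 15641 = (-5241/4928 + 3731) + 15641 = 18381127/4928 + 15641 = 95459975/4928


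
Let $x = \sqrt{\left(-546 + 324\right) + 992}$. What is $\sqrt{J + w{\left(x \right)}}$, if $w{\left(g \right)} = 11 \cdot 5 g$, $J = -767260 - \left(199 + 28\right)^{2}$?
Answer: $\sqrt{-818789 + 55 \sqrt{770}} \approx 904.03 i$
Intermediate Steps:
$x = \sqrt{770}$ ($x = \sqrt{-222 + 992} = \sqrt{770} \approx 27.749$)
$J = -818789$ ($J = -767260 - 227^{2} = -767260 - 51529 = -818789$)
$w{\left(g \right)} = 55 g$
$\sqrt{J + w{\left(x \right)}} = \sqrt{-818789 + 55 \sqrt{770}}$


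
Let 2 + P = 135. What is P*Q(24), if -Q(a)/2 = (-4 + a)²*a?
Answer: -2553600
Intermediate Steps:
P = 133 (P = -2 + 135 = 133)
Q(a) = -2*a*(-4 + a)² (Q(a) = -2*(-4 + a)²*a = -2*a*(-4 + a)²)
P*Q(24) = 133*(-2*24*(-4 + 24)²) = 133*(-2*24*20²) = 133*(-2*24*400) = 133*(-19200) = -2553600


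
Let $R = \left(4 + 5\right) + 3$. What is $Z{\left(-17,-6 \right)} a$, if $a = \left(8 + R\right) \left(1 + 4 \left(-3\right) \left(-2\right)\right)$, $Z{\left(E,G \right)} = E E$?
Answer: $144500$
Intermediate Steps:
$Z{\left(E,G \right)} = E^{2}$
$R = 12$ ($R = 9 + 3 = 12$)
$a = 500$ ($a = \left(8 + 12\right) \left(1 + 4 \left(-3\right) \left(-2\right)\right) = 20 \left(1 - -24\right) = 20 \left(1 + 24\right) = 20 \cdot 25 = 500$)
$Z{\left(-17,-6 \right)} a = \left(-17\right)^{2} \cdot 500 = 289 \cdot 500 = 144500$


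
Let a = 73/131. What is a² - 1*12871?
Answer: -220873902/17161 ≈ -12871.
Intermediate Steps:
a = 73/131 (a = 73*(1/131) = 73/131 ≈ 0.55725)
a² - 1*12871 = (73/131)² - 1*12871 = 5329/17161 - 12871 = -220873902/17161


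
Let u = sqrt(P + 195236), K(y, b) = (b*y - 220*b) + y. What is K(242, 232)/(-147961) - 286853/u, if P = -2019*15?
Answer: -486/13451 - 286853*sqrt(164951)/164951 ≈ -706.32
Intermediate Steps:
K(y, b) = y - 220*b + b*y (K(y, b) = (-220*b + b*y) + y = y - 220*b + b*y)
P = -30285
u = sqrt(164951) (u = sqrt(-30285 + 195236) = sqrt(164951) ≈ 406.14)
K(242, 232)/(-147961) - 286853/u = (242 - 220*232 + 232*242)/(-147961) - 286853*sqrt(164951)/164951 = (242 - 51040 + 56144)*(-1/147961) - 286853*sqrt(164951)/164951 = 5346*(-1/147961) - 286853*sqrt(164951)/164951 = -486/13451 - 286853*sqrt(164951)/164951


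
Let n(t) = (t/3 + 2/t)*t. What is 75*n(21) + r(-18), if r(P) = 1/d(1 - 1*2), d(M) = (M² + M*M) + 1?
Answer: 33526/3 ≈ 11175.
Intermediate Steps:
d(M) = 1 + 2*M² (d(M) = (M² + M²) + 1 = 2*M² + 1 = 1 + 2*M²)
r(P) = ⅓ (r(P) = 1/(1 + 2*(1 - 1*2)²) = 1/(1 + 2*(1 - 2)²) = 1/(1 + 2*(-1)²) = 1/(1 + 2*1) = 1/(1 + 2) = 1/3 = ⅓)
n(t) = t*(2/t + t/3) (n(t) = (t*(⅓) + 2/t)*t = (t/3 + 2/t)*t = (2/t + t/3)*t = t*(2/t + t/3))
75*n(21) + r(-18) = 75*(2 + (⅓)*21²) + ⅓ = 75*(2 + (⅓)*441) + ⅓ = 75*(2 + 147) + ⅓ = 75*149 + ⅓ = 11175 + ⅓ = 33526/3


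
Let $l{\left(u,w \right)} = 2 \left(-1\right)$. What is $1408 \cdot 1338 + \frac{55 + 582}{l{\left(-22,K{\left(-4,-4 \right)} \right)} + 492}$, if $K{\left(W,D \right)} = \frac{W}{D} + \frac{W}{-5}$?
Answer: $\frac{18839053}{10} \approx 1.8839 \cdot 10^{6}$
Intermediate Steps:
$K{\left(W,D \right)} = - \frac{W}{5} + \frac{W}{D}$ ($K{\left(W,D \right)} = \frac{W}{D} + W \left(- \frac{1}{5}\right) = \frac{W}{D} - \frac{W}{5} = - \frac{W}{5} + \frac{W}{D}$)
$l{\left(u,w \right)} = -2$
$1408 \cdot 1338 + \frac{55 + 582}{l{\left(-22,K{\left(-4,-4 \right)} \right)} + 492} = 1408 \cdot 1338 + \frac{55 + 582}{-2 + 492} = 1883904 + \frac{637}{490} = 1883904 + 637 \cdot \frac{1}{490} = 1883904 + \frac{13}{10} = \frac{18839053}{10}$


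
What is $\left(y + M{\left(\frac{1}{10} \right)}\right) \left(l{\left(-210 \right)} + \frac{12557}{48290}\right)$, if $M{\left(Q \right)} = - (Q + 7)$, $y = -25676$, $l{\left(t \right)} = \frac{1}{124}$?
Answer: $- \frac{206152850249}{29939800} \approx -6885.6$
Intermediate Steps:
$l{\left(t \right)} = \frac{1}{124}$
$M{\left(Q \right)} = -7 - Q$ ($M{\left(Q \right)} = - (7 + Q) = -7 - Q$)
$\left(y + M{\left(\frac{1}{10} \right)}\right) \left(l{\left(-210 \right)} + \frac{12557}{48290}\right) = \left(-25676 - \frac{71}{10}\right) \left(\frac{1}{124} + \frac{12557}{48290}\right) = \left(-25676 - \frac{71}{10}\right) \frac{802679}{2993980} = \left(- \frac{256831}{10}\right) \frac{802679}{2993980} = - \frac{206152850249}{29939800}$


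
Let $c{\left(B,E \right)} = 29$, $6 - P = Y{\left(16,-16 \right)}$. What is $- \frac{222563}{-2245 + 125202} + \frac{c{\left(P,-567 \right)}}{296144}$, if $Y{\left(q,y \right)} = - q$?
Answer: $- \frac{65907131319}{36412977808} \approx -1.81$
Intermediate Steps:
$P = 22$ ($P = 6 - \left(-1\right) 16 = 6 - -16 = 6 + 16 = 22$)
$- \frac{222563}{-2245 + 125202} + \frac{c{\left(P,-567 \right)}}{296144} = - \frac{222563}{-2245 + 125202} + \frac{29}{296144} = - \frac{222563}{122957} + 29 \cdot \frac{1}{296144} = \left(-222563\right) \frac{1}{122957} + \frac{29}{296144} = - \frac{222563}{122957} + \frac{29}{296144} = - \frac{65907131319}{36412977808}$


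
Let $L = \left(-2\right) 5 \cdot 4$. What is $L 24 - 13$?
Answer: $-973$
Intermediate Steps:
$L = -40$ ($L = \left(-10\right) 4 = -40$)
$L 24 - 13 = \left(-40\right) 24 - 13 = -960 - 13 = -973$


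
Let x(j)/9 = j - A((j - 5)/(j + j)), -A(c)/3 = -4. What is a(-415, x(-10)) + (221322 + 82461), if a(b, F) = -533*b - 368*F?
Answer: 597842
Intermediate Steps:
A(c) = 12 (A(c) = -3*(-4) = 12)
x(j) = -108 + 9*j (x(j) = 9*(j - 1*12) = 9*(j - 12) = 9*(-12 + j) = -108 + 9*j)
a(-415, x(-10)) + (221322 + 82461) = (-533*(-415) - 368*(-108 + 9*(-10))) + (221322 + 82461) = (221195 - 368*(-108 - 90)) + 303783 = (221195 - 368*(-198)) + 303783 = (221195 + 72864) + 303783 = 294059 + 303783 = 597842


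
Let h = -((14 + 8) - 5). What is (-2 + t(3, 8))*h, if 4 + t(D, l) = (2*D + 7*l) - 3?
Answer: -901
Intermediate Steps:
t(D, l) = -7 + 2*D + 7*l (t(D, l) = -4 + ((2*D + 7*l) - 3) = -4 + (-3 + 2*D + 7*l) = -7 + 2*D + 7*l)
h = -17 (h = -(22 - 5) = -1*17 = -17)
(-2 + t(3, 8))*h = (-2 + (-7 + 2*3 + 7*8))*(-17) = (-2 + (-7 + 6 + 56))*(-17) = (-2 + 55)*(-17) = 53*(-17) = -901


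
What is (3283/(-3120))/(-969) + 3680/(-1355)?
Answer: -2224244387/819308880 ≈ -2.7148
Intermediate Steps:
(3283/(-3120))/(-969) + 3680/(-1355) = (3283*(-1/3120))*(-1/969) + 3680*(-1/1355) = -3283/3120*(-1/969) - 736/271 = 3283/3023280 - 736/271 = -2224244387/819308880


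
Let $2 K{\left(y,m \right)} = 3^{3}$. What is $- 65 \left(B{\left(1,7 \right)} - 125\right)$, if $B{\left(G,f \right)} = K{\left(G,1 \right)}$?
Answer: $\frac{14495}{2} \approx 7247.5$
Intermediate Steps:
$K{\left(y,m \right)} = \frac{27}{2}$ ($K{\left(y,m \right)} = \frac{3^{3}}{2} = \frac{1}{2} \cdot 27 = \frac{27}{2}$)
$B{\left(G,f \right)} = \frac{27}{2}$
$- 65 \left(B{\left(1,7 \right)} - 125\right) = - 65 \left(\frac{27}{2} - 125\right) = \left(-65\right) \left(- \frac{223}{2}\right) = \frac{14495}{2}$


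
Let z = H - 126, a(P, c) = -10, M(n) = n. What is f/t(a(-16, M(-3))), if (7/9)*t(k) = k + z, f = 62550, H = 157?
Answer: 6950/3 ≈ 2316.7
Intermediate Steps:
z = 31 (z = 157 - 126 = 31)
t(k) = 279/7 + 9*k/7 (t(k) = 9*(k + 31)/7 = 9*(31 + k)/7 = 279/7 + 9*k/7)
f/t(a(-16, M(-3))) = 62550/(279/7 + (9/7)*(-10)) = 62550/(279/7 - 90/7) = 62550/27 = 62550*(1/27) = 6950/3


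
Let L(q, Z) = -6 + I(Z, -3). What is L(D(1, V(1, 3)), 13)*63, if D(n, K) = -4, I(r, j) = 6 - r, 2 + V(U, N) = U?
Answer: -819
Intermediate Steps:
V(U, N) = -2 + U
L(q, Z) = -Z (L(q, Z) = -6 + (6 - Z) = -Z)
L(D(1, V(1, 3)), 13)*63 = -1*13*63 = -13*63 = -819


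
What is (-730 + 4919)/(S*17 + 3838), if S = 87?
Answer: 4189/5317 ≈ 0.78785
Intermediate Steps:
(-730 + 4919)/(S*17 + 3838) = (-730 + 4919)/(87*17 + 3838) = 4189/(1479 + 3838) = 4189/5317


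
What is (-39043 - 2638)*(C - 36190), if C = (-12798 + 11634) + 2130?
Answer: 1468171544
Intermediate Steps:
C = 966 (C = -1164 + 2130 = 966)
(-39043 - 2638)*(C - 36190) = (-39043 - 2638)*(966 - 36190) = -41681*(-35224) = 1468171544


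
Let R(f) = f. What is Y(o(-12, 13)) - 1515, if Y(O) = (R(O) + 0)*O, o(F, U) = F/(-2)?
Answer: -1479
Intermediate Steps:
o(F, U) = -F/2 (o(F, U) = F*(-1/2) = -F/2)
Y(O) = O**2 (Y(O) = (O + 0)*O = O*O = O**2)
Y(o(-12, 13)) - 1515 = (-1/2*(-12))**2 - 1515 = 6**2 - 1515 = 36 - 1515 = -1479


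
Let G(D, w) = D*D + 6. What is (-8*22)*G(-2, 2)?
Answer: -1760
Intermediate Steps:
G(D, w) = 6 + D² (G(D, w) = D² + 6 = 6 + D²)
(-8*22)*G(-2, 2) = (-8*22)*(6 + (-2)²) = -176*(6 + 4) = -176*10 = -1760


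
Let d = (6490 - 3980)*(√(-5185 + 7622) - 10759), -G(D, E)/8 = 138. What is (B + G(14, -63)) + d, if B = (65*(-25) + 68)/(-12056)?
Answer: -325586673307/12056 + 2510*√2437 ≈ -2.6882e+7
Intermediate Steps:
G(D, E) = -1104 (G(D, E) = -8*138 = -1104)
d = -27005090 + 2510*√2437 (d = 2510*(√2437 - 10759) = 2510*(-10759 + √2437) = -27005090 + 2510*√2437 ≈ -2.6881e+7)
B = 1557/12056 (B = (-1625 + 68)*(-1/12056) = -1557*(-1/12056) = 1557/12056 ≈ 0.12915)
(B + G(14, -63)) + d = (1557/12056 - 1104) + (-27005090 + 2510*√2437) = -13308267/12056 + (-27005090 + 2510*√2437) = -325586673307/12056 + 2510*√2437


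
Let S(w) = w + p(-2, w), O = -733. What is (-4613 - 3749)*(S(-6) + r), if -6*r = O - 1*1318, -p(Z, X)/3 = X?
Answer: -8876263/3 ≈ -2.9588e+6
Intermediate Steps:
p(Z, X) = -3*X
S(w) = -2*w (S(w) = w - 3*w = -2*w)
r = 2051/6 (r = -(-733 - 1*1318)/6 = -(-733 - 1318)/6 = -⅙*(-2051) = 2051/6 ≈ 341.83)
(-4613 - 3749)*(S(-6) + r) = (-4613 - 3749)*(-2*(-6) + 2051/6) = -8362*(12 + 2051/6) = -8362*2123/6 = -8876263/3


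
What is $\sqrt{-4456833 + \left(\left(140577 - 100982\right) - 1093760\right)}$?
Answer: $i \sqrt{5510998} \approx 2347.6 i$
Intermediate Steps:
$\sqrt{-4456833 + \left(\left(140577 - 100982\right) - 1093760\right)} = \sqrt{-4456833 + \left(39595 - 1093760\right)} = \sqrt{-4456833 - 1054165} = \sqrt{-5510998} = i \sqrt{5510998}$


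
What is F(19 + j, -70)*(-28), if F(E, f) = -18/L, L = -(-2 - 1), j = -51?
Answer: 168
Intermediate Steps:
L = 3 (L = -1*(-3) = 3)
F(E, f) = -6 (F(E, f) = -18/3 = -18*⅓ = -6)
F(19 + j, -70)*(-28) = -6*(-28) = 168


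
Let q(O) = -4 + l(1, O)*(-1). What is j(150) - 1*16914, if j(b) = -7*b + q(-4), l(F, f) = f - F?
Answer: -17963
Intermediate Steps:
q(O) = -3 - O (q(O) = -4 + (O - 1*1)*(-1) = -4 + (O - 1)*(-1) = -4 + (-1 + O)*(-1) = -4 + (1 - O) = -3 - O)
j(b) = 1 - 7*b (j(b) = -7*b + (-3 - 1*(-4)) = -7*b + (-3 + 4) = -7*b + 1 = 1 - 7*b)
j(150) - 1*16914 = (1 - 7*150) - 1*16914 = (1 - 1050) - 16914 = -1049 - 16914 = -17963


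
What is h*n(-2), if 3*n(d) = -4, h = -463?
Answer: 1852/3 ≈ 617.33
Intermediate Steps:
n(d) = -4/3 (n(d) = (⅓)*(-4) = -4/3)
h*n(-2) = -463*(-4/3) = 1852/3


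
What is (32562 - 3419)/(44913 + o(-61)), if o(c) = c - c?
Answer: 29143/44913 ≈ 0.64888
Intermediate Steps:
o(c) = 0
(32562 - 3419)/(44913 + o(-61)) = (32562 - 3419)/(44913 + 0) = 29143/44913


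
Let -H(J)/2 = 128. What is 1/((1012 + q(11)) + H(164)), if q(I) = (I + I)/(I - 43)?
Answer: 16/12085 ≈ 0.0013240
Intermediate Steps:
q(I) = 2*I/(-43 + I) (q(I) = (2*I)/(-43 + I) = 2*I/(-43 + I))
H(J) = -256 (H(J) = -2*128 = -256)
1/((1012 + q(11)) + H(164)) = 1/((1012 + 2*11/(-43 + 11)) - 256) = 1/((1012 + 2*11/(-32)) - 256) = 1/((1012 + 2*11*(-1/32)) - 256) = 1/((1012 - 11/16) - 256) = 1/(16181/16 - 256) = 1/(12085/16) = 16/12085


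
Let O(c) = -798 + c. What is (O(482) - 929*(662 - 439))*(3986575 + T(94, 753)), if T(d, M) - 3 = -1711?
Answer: -826792159761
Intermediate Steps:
T(d, M) = -1708 (T(d, M) = 3 - 1711 = -1708)
(O(482) - 929*(662 - 439))*(3986575 + T(94, 753)) = ((-798 + 482) - 929*(662 - 439))*(3986575 - 1708) = (-316 - 929*223)*3984867 = (-316 - 207167)*3984867 = -207483*3984867 = -826792159761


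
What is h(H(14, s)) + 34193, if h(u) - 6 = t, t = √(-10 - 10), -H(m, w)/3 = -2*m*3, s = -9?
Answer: 34199 + 2*I*√5 ≈ 34199.0 + 4.4721*I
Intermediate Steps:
H(m, w) = 18*m (H(m, w) = -3*(-2*m)*3 = -(-18)*m = 18*m)
t = 2*I*√5 (t = √(-20) = 2*I*√5 ≈ 4.4721*I)
h(u) = 6 + 2*I*√5
h(H(14, s)) + 34193 = (6 + 2*I*√5) + 34193 = 34199 + 2*I*√5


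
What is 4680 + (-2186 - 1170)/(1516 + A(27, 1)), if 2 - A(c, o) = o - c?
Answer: 1805641/386 ≈ 4677.8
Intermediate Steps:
A(c, o) = 2 + c - o (A(c, o) = 2 - (o - c) = 2 + (c - o) = 2 + c - o)
4680 + (-2186 - 1170)/(1516 + A(27, 1)) = 4680 + (-2186 - 1170)/(1516 + (2 + 27 - 1*1)) = 4680 - 3356/(1516 + (2 + 27 - 1)) = 4680 - 3356/(1516 + 28) = 4680 - 3356/1544 = 4680 - 3356*1/1544 = 4680 - 839/386 = 1805641/386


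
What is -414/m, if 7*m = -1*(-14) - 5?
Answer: -322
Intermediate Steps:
m = 9/7 (m = (-1*(-14) - 5)/7 = (14 - 5)/7 = (1/7)*9 = 9/7 ≈ 1.2857)
-414/m = -414/9/7 = -414*7/9 = -322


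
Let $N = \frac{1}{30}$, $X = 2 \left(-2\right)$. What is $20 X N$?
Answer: $- \frac{8}{3} \approx -2.6667$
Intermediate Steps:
$X = -4$
$N = \frac{1}{30} \approx 0.033333$
$20 X N = 20 \left(-4\right) \frac{1}{30} = \left(-80\right) \frac{1}{30} = - \frac{8}{3}$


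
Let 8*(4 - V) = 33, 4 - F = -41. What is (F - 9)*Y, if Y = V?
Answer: -9/2 ≈ -4.5000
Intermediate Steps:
F = 45 (F = 4 - 1*(-41) = 4 + 41 = 45)
V = -⅛ (V = 4 - ⅛*33 = 4 - 33/8 = -⅛ ≈ -0.12500)
Y = -⅛ ≈ -0.12500
(F - 9)*Y = (45 - 9)*(-⅛) = 36*(-⅛) = -9/2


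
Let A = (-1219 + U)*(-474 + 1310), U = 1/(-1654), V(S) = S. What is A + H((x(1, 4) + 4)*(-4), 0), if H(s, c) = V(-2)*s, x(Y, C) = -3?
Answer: -842776270/827 ≈ -1.0191e+6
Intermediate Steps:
U = -1/1654 ≈ -0.00060460
H(s, c) = -2*s
A = -842782886/827 (A = (-1219 - 1/1654)*(-474 + 1310) = -2016227/1654*836 = -842782886/827 ≈ -1.0191e+6)
A + H((x(1, 4) + 4)*(-4), 0) = -842782886/827 - 2*(-3 + 4)*(-4) = -842782886/827 - 2*(-4) = -842782886/827 + 8 = -842776270/827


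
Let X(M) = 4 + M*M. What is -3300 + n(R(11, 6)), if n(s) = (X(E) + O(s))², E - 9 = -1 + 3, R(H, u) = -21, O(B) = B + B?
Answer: 3589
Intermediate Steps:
O(B) = 2*B
E = 11 (E = 9 + (-1 + 3) = 9 + 2 = 11)
X(M) = 4 + M²
n(s) = (125 + 2*s)² (n(s) = ((4 + 11²) + 2*s)² = ((4 + 121) + 2*s)² = (125 + 2*s)²)
-3300 + n(R(11, 6)) = -3300 + (125 + 2*(-21))² = -3300 + (125 - 42)² = -3300 + 83² = -3300 + 6889 = 3589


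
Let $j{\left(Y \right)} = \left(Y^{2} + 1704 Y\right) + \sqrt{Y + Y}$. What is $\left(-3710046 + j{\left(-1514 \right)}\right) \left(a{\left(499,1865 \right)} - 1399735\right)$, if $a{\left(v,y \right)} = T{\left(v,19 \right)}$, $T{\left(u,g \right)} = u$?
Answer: $5593734152616 - 2798472 i \sqrt{757} \approx 5.5937 \cdot 10^{12} - 7.6996 \cdot 10^{7} i$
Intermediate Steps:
$a{\left(v,y \right)} = v$
$j{\left(Y \right)} = Y^{2} + 1704 Y + \sqrt{2} \sqrt{Y}$ ($j{\left(Y \right)} = \left(Y^{2} + 1704 Y\right) + \sqrt{2 Y} = \left(Y^{2} + 1704 Y\right) + \sqrt{2} \sqrt{Y} = Y^{2} + 1704 Y + \sqrt{2} \sqrt{Y}$)
$\left(-3710046 + j{\left(-1514 \right)}\right) \left(a{\left(499,1865 \right)} - 1399735\right) = \left(-3710046 + \left(\left(-1514\right)^{2} + 1704 \left(-1514\right) + \sqrt{2} \sqrt{-1514}\right)\right) \left(499 - 1399735\right) = \left(-3710046 + \left(2292196 - 2579856 + \sqrt{2} i \sqrt{1514}\right)\right) \left(-1399236\right) = \left(-3710046 + \left(2292196 - 2579856 + 2 i \sqrt{757}\right)\right) \left(-1399236\right) = \left(-3710046 - \left(287660 - 2 i \sqrt{757}\right)\right) \left(-1399236\right) = \left(-3997706 + 2 i \sqrt{757}\right) \left(-1399236\right) = 5593734152616 - 2798472 i \sqrt{757}$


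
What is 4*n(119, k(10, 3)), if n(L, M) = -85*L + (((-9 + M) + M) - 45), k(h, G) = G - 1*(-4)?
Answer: -40620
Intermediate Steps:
k(h, G) = 4 + G (k(h, G) = G + 4 = 4 + G)
n(L, M) = -54 - 85*L + 2*M (n(L, M) = -85*L + ((-9 + 2*M) - 45) = -85*L + (-54 + 2*M) = -54 - 85*L + 2*M)
4*n(119, k(10, 3)) = 4*(-54 - 85*119 + 2*(4 + 3)) = 4*(-54 - 10115 + 2*7) = 4*(-54 - 10115 + 14) = 4*(-10155) = -40620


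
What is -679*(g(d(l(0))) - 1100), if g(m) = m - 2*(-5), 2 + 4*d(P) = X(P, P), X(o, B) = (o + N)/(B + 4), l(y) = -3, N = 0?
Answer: 2963835/4 ≈ 7.4096e+5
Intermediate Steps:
X(o, B) = o/(4 + B) (X(o, B) = (o + 0)/(B + 4) = o/(4 + B))
d(P) = -½ + P/(4*(4 + P)) (d(P) = -½ + (P/(4 + P))/4 = -½ + P/(4*(4 + P)))
g(m) = 10 + m (g(m) = m + 10 = 10 + m)
-679*(g(d(l(0))) - 1100) = -679*((10 + (-8 - 1*(-3))/(4*(4 - 3))) - 1100) = -679*((10 + (¼)*(-8 + 3)/1) - 1100) = -679*((10 + (¼)*1*(-5)) - 1100) = -679*((10 - 5/4) - 1100) = -679*(35/4 - 1100) = -679*(-4365/4) = 2963835/4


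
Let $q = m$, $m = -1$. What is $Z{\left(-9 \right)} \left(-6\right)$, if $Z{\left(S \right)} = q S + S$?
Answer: $0$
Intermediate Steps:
$q = -1$
$Z{\left(S \right)} = 0$ ($Z{\left(S \right)} = - S + S = 0$)
$Z{\left(-9 \right)} \left(-6\right) = 0 \left(-6\right) = 0$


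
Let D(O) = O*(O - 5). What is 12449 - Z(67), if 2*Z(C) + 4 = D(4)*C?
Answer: 12585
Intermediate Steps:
D(O) = O*(-5 + O)
Z(C) = -2 - 2*C (Z(C) = -2 + ((4*(-5 + 4))*C)/2 = -2 + ((4*(-1))*C)/2 = -2 + (-4*C)/2 = -2 - 2*C)
12449 - Z(67) = 12449 - (-2 - 2*67) = 12449 - (-2 - 134) = 12449 - 1*(-136) = 12449 + 136 = 12585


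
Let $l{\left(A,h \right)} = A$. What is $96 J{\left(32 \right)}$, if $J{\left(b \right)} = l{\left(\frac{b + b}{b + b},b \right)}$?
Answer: $96$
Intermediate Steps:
$J{\left(b \right)} = 1$ ($J{\left(b \right)} = \frac{b + b}{b + b} = \frac{2 b}{2 b} = 2 b \frac{1}{2 b} = 1$)
$96 J{\left(32 \right)} = 96 \cdot 1 = 96$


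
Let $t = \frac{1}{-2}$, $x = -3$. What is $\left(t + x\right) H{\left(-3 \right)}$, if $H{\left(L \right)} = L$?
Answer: $\frac{21}{2} \approx 10.5$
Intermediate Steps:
$t = - \frac{1}{2} \approx -0.5$
$\left(t + x\right) H{\left(-3 \right)} = \left(- \frac{1}{2} - 3\right) \left(-3\right) = \left(- \frac{7}{2}\right) \left(-3\right) = \frac{21}{2}$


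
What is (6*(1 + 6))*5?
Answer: 210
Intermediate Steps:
(6*(1 + 6))*5 = (6*7)*5 = 42*5 = 210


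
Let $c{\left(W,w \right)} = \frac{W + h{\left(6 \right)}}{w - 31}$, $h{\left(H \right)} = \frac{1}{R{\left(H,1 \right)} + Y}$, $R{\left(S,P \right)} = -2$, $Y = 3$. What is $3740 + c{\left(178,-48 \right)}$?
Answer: $\frac{295281}{79} \approx 3737.7$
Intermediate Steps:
$h{\left(H \right)} = 1$ ($h{\left(H \right)} = \frac{1}{-2 + 3} = 1^{-1} = 1$)
$c{\left(W,w \right)} = \frac{1 + W}{-31 + w}$ ($c{\left(W,w \right)} = \frac{W + 1}{w - 31} = \frac{1 + W}{-31 + w}$)
$3740 + c{\left(178,-48 \right)} = 3740 + \frac{1 + 178}{-31 - 48} = 3740 + \frac{1}{-79} \cdot 179 = 3740 - \frac{179}{79} = \frac{295281}{79}$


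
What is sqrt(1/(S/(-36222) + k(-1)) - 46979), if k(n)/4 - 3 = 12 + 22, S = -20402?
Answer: 4*I*sqrt(21256480602026045)/2690629 ≈ 216.75*I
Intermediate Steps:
k(n) = 148 (k(n) = 12 + 4*(12 + 22) = 12 + 4*34 = 12 + 136 = 148)
sqrt(1/(S/(-36222) + k(-1)) - 46979) = sqrt(1/(-20402/(-36222) + 148) - 46979) = sqrt(1/(-20402*(-1/36222) + 148) - 46979) = sqrt(1/(10201/18111 + 148) - 46979) = sqrt(1/(2690629/18111) - 46979) = sqrt(18111/2690629 - 46979) = sqrt(-126403041680/2690629) = 4*I*sqrt(21256480602026045)/2690629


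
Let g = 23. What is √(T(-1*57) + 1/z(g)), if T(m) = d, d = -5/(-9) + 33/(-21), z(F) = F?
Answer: I*√226849/483 ≈ 0.9861*I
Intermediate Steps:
d = -64/63 (d = -5*(-⅑) + 33*(-1/21) = 5/9 - 11/7 = -64/63 ≈ -1.0159)
T(m) = -64/63
√(T(-1*57) + 1/z(g)) = √(-64/63 + 1/23) = √(-1409/1449) = I*√226849/483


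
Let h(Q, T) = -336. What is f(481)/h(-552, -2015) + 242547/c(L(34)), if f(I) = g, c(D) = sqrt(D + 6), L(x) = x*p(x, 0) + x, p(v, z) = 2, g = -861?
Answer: 41/16 + 80849*sqrt(3)/6 ≈ 23342.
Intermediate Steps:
L(x) = 3*x (L(x) = x*2 + x = 2*x + x = 3*x)
c(D) = sqrt(6 + D)
f(I) = -861
f(481)/h(-552, -2015) + 242547/c(L(34)) = -861/(-336) + 242547/(sqrt(6 + 3*34)) = -861*(-1/336) + 242547/(sqrt(6 + 102)) = 41/16 + 242547/(sqrt(108)) = 41/16 + 242547/((6*sqrt(3))) = 41/16 + 242547*(sqrt(3)/18) = 41/16 + 80849*sqrt(3)/6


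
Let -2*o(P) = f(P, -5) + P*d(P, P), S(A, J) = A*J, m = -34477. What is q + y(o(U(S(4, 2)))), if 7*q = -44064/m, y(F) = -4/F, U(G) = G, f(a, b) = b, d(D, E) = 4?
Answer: 3120440/6516153 ≈ 0.47888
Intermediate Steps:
o(P) = 5/2 - 2*P (o(P) = -(-5 + P*4)/2 = -(-5 + 4*P)/2 = 5/2 - 2*P)
q = 44064/241339 (q = (-44064/(-34477))/7 = (-44064*(-1/34477))/7 = (⅐)*(44064/34477) = 44064/241339 ≈ 0.18258)
q + y(o(U(S(4, 2)))) = 44064/241339 - 4/(5/2 - 8*2) = 44064/241339 - 4/(5/2 - 2*8) = 44064/241339 - 4/(5/2 - 16) = 44064/241339 - 4/(-27/2) = 44064/241339 - 4*(-2/27) = 44064/241339 + 8/27 = 3120440/6516153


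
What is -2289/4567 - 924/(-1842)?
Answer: 595/1402069 ≈ 0.00042437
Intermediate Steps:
-2289/4567 - 924/(-1842) = -2289*1/4567 - 924*(-1/1842) = -2289/4567 + 154/307 = 595/1402069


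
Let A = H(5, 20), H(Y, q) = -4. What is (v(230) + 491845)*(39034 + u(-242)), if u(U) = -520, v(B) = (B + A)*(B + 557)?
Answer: 25793095398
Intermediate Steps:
A = -4
v(B) = (-4 + B)*(557 + B) (v(B) = (B - 4)*(B + 557) = (-4 + B)*(557 + B))
(v(230) + 491845)*(39034 + u(-242)) = ((-2228 + 230**2 + 553*230) + 491845)*(39034 - 520) = ((-2228 + 52900 + 127190) + 491845)*38514 = (177862 + 491845)*38514 = 669707*38514 = 25793095398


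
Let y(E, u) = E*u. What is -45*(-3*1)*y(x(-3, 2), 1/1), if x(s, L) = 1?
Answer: 135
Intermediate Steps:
-45*(-3*1)*y(x(-3, 2), 1/1) = -45*(-3*1)*1/1 = -(-135)*1*1 = -(-135) = -45*(-3) = 135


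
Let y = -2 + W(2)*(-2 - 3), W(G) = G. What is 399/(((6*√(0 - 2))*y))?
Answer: 133*I*√2/48 ≈ 3.9185*I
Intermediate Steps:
y = -12 (y = -2 + 2*(-2 - 3) = -2 + 2*(-5) = -2 - 10 = -12)
399/(((6*√(0 - 2))*y)) = 399/(((6*√(0 - 2))*(-12))) = 399/(((6*√(-2))*(-12))) = 399/(((6*(I*√2))*(-12))) = 399/(((6*I*√2)*(-12))) = 399/((-72*I*√2)) = 399*(I*√2/144) = 133*I*√2/48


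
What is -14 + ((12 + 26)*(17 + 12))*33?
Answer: 36352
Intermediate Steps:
-14 + ((12 + 26)*(17 + 12))*33 = -14 + (38*29)*33 = -14 + 1102*33 = -14 + 36366 = 36352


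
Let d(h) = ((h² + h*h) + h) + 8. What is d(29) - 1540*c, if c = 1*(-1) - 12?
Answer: 21739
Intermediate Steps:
d(h) = 8 + h + 2*h² (d(h) = ((h² + h²) + h) + 8 = (2*h² + h) + 8 = (h + 2*h²) + 8 = 8 + h + 2*h²)
c = -13 (c = -1 - 12 = -13)
d(29) - 1540*c = (8 + 29 + 2*29²) - 1540*(-13) = (8 + 29 + 2*841) + 20020 = (8 + 29 + 1682) + 20020 = 1719 + 20020 = 21739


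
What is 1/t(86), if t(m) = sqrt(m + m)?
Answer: sqrt(43)/86 ≈ 0.076249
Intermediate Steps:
t(m) = sqrt(2)*sqrt(m) (t(m) = sqrt(2*m) = sqrt(2)*sqrt(m))
1/t(86) = 1/(sqrt(2)*sqrt(86)) = 1/(2*sqrt(43)) = sqrt(43)/86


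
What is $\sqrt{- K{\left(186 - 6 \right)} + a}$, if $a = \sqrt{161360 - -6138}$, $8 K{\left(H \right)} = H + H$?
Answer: $\sqrt{-45 + \sqrt{167498}} \approx 19.086$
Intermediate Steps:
$K{\left(H \right)} = \frac{H}{4}$ ($K{\left(H \right)} = \frac{H + H}{8} = \frac{2 H}{8} = \frac{H}{4}$)
$a = \sqrt{167498}$ ($a = \sqrt{161360 + \left(-57 + 6195\right)} = \sqrt{161360 + 6138} = \sqrt{167498} \approx 409.27$)
$\sqrt{- K{\left(186 - 6 \right)} + a} = \sqrt{- \frac{186 - 6}{4} + \sqrt{167498}} = \sqrt{- \frac{180}{4} + \sqrt{167498}} = \sqrt{\left(-1\right) 45 + \sqrt{167498}} = \sqrt{-45 + \sqrt{167498}}$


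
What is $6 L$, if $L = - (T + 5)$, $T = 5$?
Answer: $-60$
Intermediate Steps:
$L = -10$ ($L = - (5 + 5) = \left(-1\right) 10 = -10$)
$6 L = 6 \left(-10\right) = -60$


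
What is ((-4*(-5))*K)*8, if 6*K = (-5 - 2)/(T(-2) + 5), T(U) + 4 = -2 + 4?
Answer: -560/9 ≈ -62.222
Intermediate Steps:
T(U) = -2 (T(U) = -4 + (-2 + 4) = -4 + 2 = -2)
K = -7/18 (K = ((-5 - 2)/(-2 + 5))/6 = (-7/3)/6 = (-7*1/3)/6 = (1/6)*(-7/3) = -7/18 ≈ -0.38889)
((-4*(-5))*K)*8 = (-4*(-5)*(-7/18))*8 = (20*(-7/18))*8 = -70/9*8 = -560/9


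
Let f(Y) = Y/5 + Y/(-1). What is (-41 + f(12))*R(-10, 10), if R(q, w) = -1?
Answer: 253/5 ≈ 50.600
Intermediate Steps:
f(Y) = -4*Y/5 (f(Y) = Y*(⅕) + Y*(-1) = Y/5 - Y = -4*Y/5)
(-41 + f(12))*R(-10, 10) = (-41 - ⅘*12)*(-1) = (-41 - 48/5)*(-1) = -253/5*(-1) = 253/5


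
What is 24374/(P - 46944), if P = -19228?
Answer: -12187/33086 ≈ -0.36834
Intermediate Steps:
24374/(P - 46944) = 24374/(-19228 - 46944) = 24374/(-66172) = 24374*(-1/66172) = -12187/33086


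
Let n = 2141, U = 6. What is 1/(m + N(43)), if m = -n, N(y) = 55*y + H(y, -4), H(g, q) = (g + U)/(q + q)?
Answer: 8/1743 ≈ 0.0045898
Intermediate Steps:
H(g, q) = (6 + g)/(2*q) (H(g, q) = (g + 6)/(q + q) = (6 + g)/((2*q)) = (6 + g)*(1/(2*q)) = (6 + g)/(2*q))
N(y) = -¾ + 439*y/8 (N(y) = 55*y + (½)*(6 + y)/(-4) = 55*y + (½)*(-¼)*(6 + y) = 55*y + (-¾ - y/8) = -¾ + 439*y/8)
m = -2141 (m = -1*2141 = -2141)
1/(m + N(43)) = 1/(-2141 + (-¾ + (439/8)*43)) = 1/(-2141 + (-¾ + 18877/8)) = 1/(-2141 + 18871/8) = 1/(1743/8) = 8/1743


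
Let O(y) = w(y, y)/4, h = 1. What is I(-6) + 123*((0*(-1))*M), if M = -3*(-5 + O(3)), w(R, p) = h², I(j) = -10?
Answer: -10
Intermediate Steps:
w(R, p) = 1 (w(R, p) = 1² = 1)
O(y) = ¼ (O(y) = 1/4 = 1*(¼) = ¼)
M = 57/4 (M = -3*(-5 + ¼) = -3*(-19/4) = 57/4 ≈ 14.250)
I(-6) + 123*((0*(-1))*M) = -10 + 123*((0*(-1))*(57/4)) = -10 + 123*(0*(57/4)) = -10 + 123*0 = -10 + 0 = -10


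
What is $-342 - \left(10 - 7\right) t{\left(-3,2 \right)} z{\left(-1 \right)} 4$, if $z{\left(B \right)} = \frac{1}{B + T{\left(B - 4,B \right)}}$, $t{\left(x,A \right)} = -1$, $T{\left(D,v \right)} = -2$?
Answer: $-346$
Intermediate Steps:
$z{\left(B \right)} = \frac{1}{-2 + B}$ ($z{\left(B \right)} = \frac{1}{B - 2} = \frac{1}{-2 + B}$)
$-342 - \left(10 - 7\right) t{\left(-3,2 \right)} z{\left(-1 \right)} 4 = -342 - \left(10 - 7\right) - \frac{1}{-2 - 1} \cdot 4 = -342 - 3 - \frac{1}{-3} \cdot 4 = -342 - 3 \left(-1\right) \left(- \frac{1}{3}\right) 4 = -342 - 3 \cdot \frac{1}{3} \cdot 4 = -342 - 3 \cdot \frac{4}{3} = -342 - 4 = -346$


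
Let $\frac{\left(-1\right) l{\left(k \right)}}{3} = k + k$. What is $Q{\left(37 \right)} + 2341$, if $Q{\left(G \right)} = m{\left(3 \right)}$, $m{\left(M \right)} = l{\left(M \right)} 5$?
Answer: $2251$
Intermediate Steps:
$l{\left(k \right)} = - 6 k$ ($l{\left(k \right)} = - 3 \left(k + k\right) = - 3 \cdot 2 k = - 6 k$)
$m{\left(M \right)} = - 30 M$ ($m{\left(M \right)} = - 6 M 5 = - 30 M$)
$Q{\left(G \right)} = -90$ ($Q{\left(G \right)} = \left(-30\right) 3 = -90$)
$Q{\left(37 \right)} + 2341 = -90 + 2341 = 2251$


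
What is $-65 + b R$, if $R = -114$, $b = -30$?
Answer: $3355$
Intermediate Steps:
$-65 + b R = -65 - -3420 = -65 + 3420 = 3355$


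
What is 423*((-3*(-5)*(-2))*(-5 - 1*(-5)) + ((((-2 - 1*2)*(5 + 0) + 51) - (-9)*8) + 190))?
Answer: 123939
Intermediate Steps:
423*((-3*(-5)*(-2))*(-5 - 1*(-5)) + ((((-2 - 1*2)*(5 + 0) + 51) - (-9)*8) + 190)) = 423*((15*(-2))*(-5 + 5) + ((((-2 - 2)*5 + 51) - 1*(-72)) + 190)) = 423*(-30*0 + (((-4*5 + 51) + 72) + 190)) = 423*(0 + (((-20 + 51) + 72) + 190)) = 423*(0 + ((31 + 72) + 190)) = 423*(0 + (103 + 190)) = 423*(0 + 293) = 423*293 = 123939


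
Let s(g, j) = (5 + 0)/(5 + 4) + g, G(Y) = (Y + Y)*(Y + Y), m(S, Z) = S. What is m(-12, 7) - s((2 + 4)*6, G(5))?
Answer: -437/9 ≈ -48.556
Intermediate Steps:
G(Y) = 4*Y² (G(Y) = (2*Y)*(2*Y) = 4*Y²)
s(g, j) = 5/9 + g
m(-12, 7) - s((2 + 4)*6, G(5)) = -12 - (5/9 + (2 + 4)*6) = -12 - (5/9 + 6*6) = -12 - (5/9 + 36) = -12 - 1*329/9 = -12 - 329/9 = -437/9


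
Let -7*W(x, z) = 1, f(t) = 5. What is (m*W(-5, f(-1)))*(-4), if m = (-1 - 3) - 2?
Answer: -24/7 ≈ -3.4286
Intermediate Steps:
W(x, z) = -1/7 (W(x, z) = -1/7*1 = -1/7)
m = -6 (m = -4 - 2 = -6)
(m*W(-5, f(-1)))*(-4) = -6*(-1/7)*(-4) = (6/7)*(-4) = -24/7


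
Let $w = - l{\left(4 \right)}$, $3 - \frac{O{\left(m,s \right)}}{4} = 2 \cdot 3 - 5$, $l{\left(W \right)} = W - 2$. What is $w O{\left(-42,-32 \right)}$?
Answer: $-16$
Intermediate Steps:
$l{\left(W \right)} = -2 + W$
$O{\left(m,s \right)} = 8$ ($O{\left(m,s \right)} = 12 - 4 \left(2 \cdot 3 - 5\right) = 12 - 4 \left(6 - 5\right) = 12 - 4 = 8$)
$w = -2$ ($w = - (-2 + 4) = \left(-1\right) 2 = -2$)
$w O{\left(-42,-32 \right)} = \left(-2\right) 8 = -16$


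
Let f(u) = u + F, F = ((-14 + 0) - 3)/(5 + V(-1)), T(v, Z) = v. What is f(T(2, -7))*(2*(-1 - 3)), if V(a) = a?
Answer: 18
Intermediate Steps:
F = -17/4 (F = ((-14 + 0) - 3)/(5 - 1) = (-14 - 3)/4 = -17*¼ = -17/4 ≈ -4.2500)
f(u) = -17/4 + u (f(u) = u - 17/4 = -17/4 + u)
f(T(2, -7))*(2*(-1 - 3)) = (-17/4 + 2)*(2*(-1 - 3)) = -9*(-4)/2 = -9/4*(-8) = 18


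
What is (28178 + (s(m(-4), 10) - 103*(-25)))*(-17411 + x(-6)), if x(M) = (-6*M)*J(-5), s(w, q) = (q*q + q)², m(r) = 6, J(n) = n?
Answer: -753827123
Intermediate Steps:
s(w, q) = (q + q²)² (s(w, q) = (q² + q)² = (q + q²)²)
x(M) = 30*M (x(M) = -6*M*(-5) = 30*M)
(28178 + (s(m(-4), 10) - 103*(-25)))*(-17411 + x(-6)) = (28178 + (10²*(1 + 10)² - 103*(-25)))*(-17411 + 30*(-6)) = (28178 + (100*11² + 2575))*(-17411 - 180) = (28178 + (100*121 + 2575))*(-17591) = (28178 + (12100 + 2575))*(-17591) = (28178 + 14675)*(-17591) = 42853*(-17591) = -753827123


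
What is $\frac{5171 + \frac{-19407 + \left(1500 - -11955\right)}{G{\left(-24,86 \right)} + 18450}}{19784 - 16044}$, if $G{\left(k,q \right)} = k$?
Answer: $\frac{1443559}{1044140} \approx 1.3825$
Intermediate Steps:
$\frac{5171 + \frac{-19407 + \left(1500 - -11955\right)}{G{\left(-24,86 \right)} + 18450}}{19784 - 16044} = \frac{5171 + \frac{-19407 + \left(1500 - -11955\right)}{-24 + 18450}}{19784 - 16044} = \frac{5171 + \frac{-19407 + \left(1500 + 11955\right)}{18426}}{3740} = \left(5171 + \left(-19407 + 13455\right) \frac{1}{18426}\right) \frac{1}{3740} = \left(5171 - \frac{992}{3071}\right) \frac{1}{3740} = \frac{15879149}{3071} \cdot \frac{1}{3740} = \frac{1443559}{1044140}$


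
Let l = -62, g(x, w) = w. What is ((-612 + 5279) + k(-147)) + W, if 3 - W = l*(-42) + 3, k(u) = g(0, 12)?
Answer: 2075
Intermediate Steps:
k(u) = 12
W = -2604 (W = 3 - (-62*(-42) + 3) = 3 - (2604 + 3) = 3 - 1*2607 = 3 - 2607 = -2604)
((-612 + 5279) + k(-147)) + W = ((-612 + 5279) + 12) - 2604 = (4667 + 12) - 2604 = 4679 - 2604 = 2075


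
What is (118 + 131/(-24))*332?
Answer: 224183/6 ≈ 37364.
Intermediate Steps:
(118 + 131/(-24))*332 = (118 + 131*(-1/24))*332 = (118 - 131/24)*332 = (2701/24)*332 = 224183/6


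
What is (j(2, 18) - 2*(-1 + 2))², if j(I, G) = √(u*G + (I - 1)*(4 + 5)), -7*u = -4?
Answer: 163/7 - 12*√105/7 ≈ 5.7195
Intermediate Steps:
u = 4/7 (u = -⅐*(-4) = 4/7 ≈ 0.57143)
j(I, G) = √(-9 + 9*I + 4*G/7) (j(I, G) = √(4*G/7 + (I - 1)*(4 + 5)) = √(4*G/7 + (-1 + I)*9) = √(4*G/7 + (-9 + 9*I)) = √(-9 + 9*I + 4*G/7))
(j(2, 18) - 2*(-1 + 2))² = (√(-441 + 28*18 + 441*2)/7 - 2*(-1 + 2))² = (√(-441 + 504 + 882)/7 - 2*1)² = (√945/7 - 2)² = ((3*√105)/7 - 2)² = (3*√105/7 - 2)² = (-2 + 3*√105/7)²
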